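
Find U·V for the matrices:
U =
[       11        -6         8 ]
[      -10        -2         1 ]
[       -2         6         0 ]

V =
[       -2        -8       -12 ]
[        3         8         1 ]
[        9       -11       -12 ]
UV =
[       32      -224      -234 ]
[       23        53       106 ]
[       22        64        30 ]

Matrix multiplication: (UV)[i][j] = sum over k of U[i][k] * V[k][j].
  (UV)[0][0] = (11)*(-2) + (-6)*(3) + (8)*(9) = 32
  (UV)[0][1] = (11)*(-8) + (-6)*(8) + (8)*(-11) = -224
  (UV)[0][2] = (11)*(-12) + (-6)*(1) + (8)*(-12) = -234
  (UV)[1][0] = (-10)*(-2) + (-2)*(3) + (1)*(9) = 23
  (UV)[1][1] = (-10)*(-8) + (-2)*(8) + (1)*(-11) = 53
  (UV)[1][2] = (-10)*(-12) + (-2)*(1) + (1)*(-12) = 106
  (UV)[2][0] = (-2)*(-2) + (6)*(3) + (0)*(9) = 22
  (UV)[2][1] = (-2)*(-8) + (6)*(8) + (0)*(-11) = 64
  (UV)[2][2] = (-2)*(-12) + (6)*(1) + (0)*(-12) = 30
UV =
[       32      -224      -234 ]
[       23        53       106 ]
[       22        64        30 ]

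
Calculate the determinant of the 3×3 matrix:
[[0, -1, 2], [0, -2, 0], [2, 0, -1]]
8

Expansion along first row:
det = 0·det([[-2,0],[0,-1]]) - -1·det([[0,0],[2,-1]]) + 2·det([[0,-2],[2,0]])
    = 0·(-2·-1 - 0·0) - -1·(0·-1 - 0·2) + 2·(0·0 - -2·2)
    = 0·2 - -1·0 + 2·4
    = 0 + 0 + 8 = 8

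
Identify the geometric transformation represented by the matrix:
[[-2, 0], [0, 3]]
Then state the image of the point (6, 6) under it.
non-uniform scaling by (-2, 3); image of (6, 6) is (-12, 18)

This is diagonal with distinct entries, so it scales the x-axis by -2 and the y-axis by 3.
The matrix [[-2, 0], [0, 3]] represents: non-uniform scaling by (-2, 3).
Applying it to (6, 6): [-2·6 + 0·6, 0·6 + 3·6] = (-12, 18).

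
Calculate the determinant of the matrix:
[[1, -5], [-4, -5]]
-25

For a 2×2 matrix [[a, b], [c, d]], det = ad - bc
det = (1)(-5) - (-5)(-4) = -5 - 20 = -25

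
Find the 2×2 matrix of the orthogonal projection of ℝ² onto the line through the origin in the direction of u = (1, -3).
[[1/10, -3/10], [-3/10, 9/10]]

The orthogonal projection onto the line spanned by a nonzero vector u = (a, b) has matrix P = (u uᵀ) / (uᵀ u) = (1/(a² + b²)) · [[a², ab], [ab, b²]].
Here u = (1, -3), so a² + b² = 1 + 9 = 10.
P = (1/10) · [[1, -3], [-3, 9]] = [[1/10, -3/10], [-3/10, 9/10]].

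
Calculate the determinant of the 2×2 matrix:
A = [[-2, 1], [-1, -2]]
5

For A = [[a, b], [c, d]], det(A) = a*d - b*c.
det(A) = (-2)*(-2) - (1)*(-1) = 4 - -1 = 5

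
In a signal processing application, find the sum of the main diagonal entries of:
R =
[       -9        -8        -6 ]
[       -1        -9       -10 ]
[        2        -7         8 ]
tr(R) = -9 - 9 + 8 = -10

The trace of a square matrix is the sum of its diagonal entries.
Diagonal entries of R: R[0][0] = -9, R[1][1] = -9, R[2][2] = 8.
tr(R) = -9 - 9 + 8 = -10.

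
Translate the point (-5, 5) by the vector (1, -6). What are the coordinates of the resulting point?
(-4, -1)

Translation by (1, -6):
x' = -5 + 1 = -4
y' = 5 + -6 = -1
Homogeneous matrix: [[1, 0, 1], [0, 1, -6], [0, 0, 1]]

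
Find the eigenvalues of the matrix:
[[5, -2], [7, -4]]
λ = -2 and λ = 3

Characteristic equation: det(A - λI) = 0
λ² - (trace)λ + (det) = 0
λ² - (1)λ + (-6) = 0
λ² - 1λ - 6 = 0
Solving: λ = -2, 3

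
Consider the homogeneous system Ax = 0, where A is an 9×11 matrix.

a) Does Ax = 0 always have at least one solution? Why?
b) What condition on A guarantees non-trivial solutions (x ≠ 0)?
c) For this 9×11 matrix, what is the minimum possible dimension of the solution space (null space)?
a) Yes, x = 0 is always a solution. b) When A has linearly dependent columns (rank < n). c) Minimum nullity = 2.

a) x = 0 satisfies A·0 = 0, so the zero vector is always a solution.
b) Non-trivial solutions exist iff the columns of A are linearly dependent, equivalently rank(A) < n (the number of columns).
c) By rank-nullity, rank(A) + nullity(A) = n = 11. Since A has only 9 rows, rank(A) ≤ 9, so nullity(A) ≥ 11 - 9 = 2.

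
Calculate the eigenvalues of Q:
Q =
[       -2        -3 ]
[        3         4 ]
λ = 1, 1

Solve det(Q - λI) = 0. For a 2×2 matrix the characteristic equation is λ² - (trace)λ + det = 0.
trace(Q) = a + d = -2 + 4 = 2.
det(Q) = a*d - b*c = (-2)*(4) - (-3)*(3) = -8 + 9 = 1.
Characteristic equation: λ² - (2)λ + (1) = 0.
Discriminant = (2)² - 4*(1) = 4 - 4 = 0.
λ = (2 ± √0) / 2 = (2 ± 0) / 2 = 1, 1.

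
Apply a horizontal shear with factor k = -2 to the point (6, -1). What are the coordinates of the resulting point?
(8, -1)

Shear matrix for horizontal shear with factor k = -2:
[[1, -2], [0, 1]]
Result: (6, -1) → (8, -1)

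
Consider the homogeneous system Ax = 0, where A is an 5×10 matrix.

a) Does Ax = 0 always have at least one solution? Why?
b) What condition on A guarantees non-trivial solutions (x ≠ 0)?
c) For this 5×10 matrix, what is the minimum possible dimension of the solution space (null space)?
a) Yes, x = 0 is always a solution. b) When A has linearly dependent columns (rank < n). c) Minimum nullity = 5.

a) x = 0 satisfies A·0 = 0, so the zero vector is always a solution.
b) Non-trivial solutions exist iff the columns of A are linearly dependent, equivalently rank(A) < n (the number of columns).
c) By rank-nullity, rank(A) + nullity(A) = n = 10. Since A has only 5 rows, rank(A) ≤ 5, so nullity(A) ≥ 10 - 5 = 5.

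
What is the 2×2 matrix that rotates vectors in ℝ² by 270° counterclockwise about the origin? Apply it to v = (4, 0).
R = [[0, 1], [-1, 0]]; R·v = (0, -4)

A counterclockwise rotation by angle θ in ℝ² has matrix R(θ) = [[cos θ, -sin θ], [sin θ, cos θ]].
For θ = 270°: cos θ = 0, sin θ = -1.
R(270°) = [[0, 1], [-1, 0]].
R·v = [0·4 + (1)·0, -1·4 + 0·0] = (0, -4).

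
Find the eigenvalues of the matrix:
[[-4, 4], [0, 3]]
λ = -4 and λ = 3

Characteristic equation: det(A - λI) = 0
λ² - (trace)λ + (det) = 0
λ² - (-1)λ + (-12) = 0
λ² + 1λ - 12 = 0
Solving: λ = -4, 3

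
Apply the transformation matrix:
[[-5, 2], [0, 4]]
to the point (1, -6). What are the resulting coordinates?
(-17, -24)

Matrix multiplication:
[[-5, 2], [0, 4]] × [1, -6]ᵀ
= [-5×1 + 2×-6, 0×1 + 4×-6]ᵀ
= [-17.0000, -24.0000]ᵀ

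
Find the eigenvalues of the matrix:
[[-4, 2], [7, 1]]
λ = -6 and λ = 3

Characteristic equation: det(A - λI) = 0
λ² - (trace)λ + (det) = 0
λ² - (-3)λ + (-18) = 0
λ² + 3λ - 18 = 0
Solving: λ = -6, 3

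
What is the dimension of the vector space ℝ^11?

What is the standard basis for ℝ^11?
Dimension = 11; standard basis = {e_1, e_2, e_3, …, e_11}

ℝ^11 is the space of 11-tuples of real numbers; its dimension is 11.
The standard basis consists of 11 vectors: e_1, e_2, e_3, …, e_11, where e_i is the vector with 1 in position i and 0 elsewhere.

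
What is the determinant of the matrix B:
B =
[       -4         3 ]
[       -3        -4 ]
det(B) = 25

For a 2×2 matrix [[a, b], [c, d]], det = a*d - b*c.
det(B) = (-4)*(-4) - (3)*(-3) = 16 + 9 = 25.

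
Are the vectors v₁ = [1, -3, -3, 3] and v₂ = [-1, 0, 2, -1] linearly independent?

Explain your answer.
Yes, linearly independent

Two vectors are linearly dependent iff one is a scalar multiple of the other.
No single scalar k satisfies v₂ = k·v₁ (the ratios of corresponding entries disagree), so v₁ and v₂ are linearly independent.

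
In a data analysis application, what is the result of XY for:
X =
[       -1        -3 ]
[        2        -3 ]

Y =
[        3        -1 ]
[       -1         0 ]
XY =
[        0         1 ]
[        9        -2 ]

Matrix multiplication: (XY)[i][j] = sum over k of X[i][k] * Y[k][j].
  (XY)[0][0] = (-1)*(3) + (-3)*(-1) = 0
  (XY)[0][1] = (-1)*(-1) + (-3)*(0) = 1
  (XY)[1][0] = (2)*(3) + (-3)*(-1) = 9
  (XY)[1][1] = (2)*(-1) + (-3)*(0) = -2
XY =
[        0         1 ]
[        9        -2 ]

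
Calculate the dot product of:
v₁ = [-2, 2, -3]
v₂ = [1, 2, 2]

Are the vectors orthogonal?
-4, No

The dot product is the sum of products of corresponding components.
v₁·v₂ = (-2)*(1) + (2)*(2) + (-3)*(2) = -2 + 4 - 6 = -4.
Two vectors are orthogonal iff their dot product is 0; here the dot product is -4, so the vectors are not orthogonal.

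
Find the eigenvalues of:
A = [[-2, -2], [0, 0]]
λ = -2, 0

Solve det(A - λI) = 0. For a 2×2 matrix this is λ² - (trace)λ + det = 0.
trace(A) = -2 + 0 = -2.
det(A) = (-2)*(0) - (-2)*(0) = 0 - 0 = 0.
Characteristic equation: λ² - (-2)λ + (0) = 0.
Discriminant: (-2)² - 4*(0) = 4 - 0 = 4.
Roots: λ = (-2 ± √4) / 2 = -2, 0.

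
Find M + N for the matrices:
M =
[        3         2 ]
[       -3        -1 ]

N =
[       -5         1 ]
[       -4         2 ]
M + N =
[       -2         3 ]
[       -7         1 ]

Matrix addition is elementwise: (M+N)[i][j] = M[i][j] + N[i][j].
  (M+N)[0][0] = (3) + (-5) = -2
  (M+N)[0][1] = (2) + (1) = 3
  (M+N)[1][0] = (-3) + (-4) = -7
  (M+N)[1][1] = (-1) + (2) = 1
M + N =
[       -2         3 ]
[       -7         1 ]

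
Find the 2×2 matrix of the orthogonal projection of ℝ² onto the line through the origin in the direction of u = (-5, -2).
[[25/29, 10/29], [10/29, 4/29]]

The orthogonal projection onto the line spanned by a nonzero vector u = (a, b) has matrix P = (u uᵀ) / (uᵀ u) = (1/(a² + b²)) · [[a², ab], [ab, b²]].
Here u = (-5, -2), so a² + b² = 25 + 4 = 29.
P = (1/29) · [[25, 10], [10, 4]] = [[25/29, 10/29], [10/29, 4/29]].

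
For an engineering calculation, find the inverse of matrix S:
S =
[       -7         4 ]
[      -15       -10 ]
det(S) = 130
S⁻¹ =
[    -1/13     -2/65 ]
[     3/26    -7/130 ]

For a 2×2 matrix S = [[a, b], [c, d]] with det(S) ≠ 0, S⁻¹ = (1/det(S)) * [[d, -b], [-c, a]].
det(S) = (-7)*(-10) - (4)*(-15) = 70 + 60 = 130.
S⁻¹ = (1/130) * [[-10, -4], [15, -7]].
Dividing each entry by 130 and reducing:
S⁻¹ =
[    -1/13     -2/65 ]
[     3/26    -7/130 ]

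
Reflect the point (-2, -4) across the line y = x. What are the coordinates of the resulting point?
(-4, -2)

Reflection across line y = x: (-2, -4) → (-4, -2)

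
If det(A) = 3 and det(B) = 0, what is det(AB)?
0

Use the multiplicative property of determinants: det(AB) = det(A)*det(B).
det(AB) = (3)*(0) = 0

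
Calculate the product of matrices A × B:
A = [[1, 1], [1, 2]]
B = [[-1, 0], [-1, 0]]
[[-2, 0], [-3, 0]]

Matrix multiplication:
C[0][0] = 1×-1 + 1×-1 = -2
C[0][1] = 1×0 + 1×0 = 0
C[1][0] = 1×-1 + 2×-1 = -3
C[1][1] = 1×0 + 2×0 = 0
Result: [[-2, 0], [-3, 0]]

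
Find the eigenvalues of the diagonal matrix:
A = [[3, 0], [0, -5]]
λ₁ = 3, λ₂ = -5

The characteristic polynomial of A is det(A - λI) = (3 - λ)(-5 - λ) = 0.
The roots are λ = 3 and λ = -5, so the eigenvalues are the diagonal entries.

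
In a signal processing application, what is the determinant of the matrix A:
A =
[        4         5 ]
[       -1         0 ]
det(A) = 5

For a 2×2 matrix [[a, b], [c, d]], det = a*d - b*c.
det(A) = (4)*(0) - (5)*(-1) = 0 + 5 = 5.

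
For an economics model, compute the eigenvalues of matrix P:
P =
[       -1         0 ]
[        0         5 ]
λ = -1, 5

Solve det(P - λI) = 0. For a 2×2 matrix the characteristic equation is λ² - (trace)λ + det = 0.
trace(P) = a + d = -1 + 5 = 4.
det(P) = a*d - b*c = (-1)*(5) - (0)*(0) = -5 - 0 = -5.
Characteristic equation: λ² - (4)λ + (-5) = 0.
Discriminant = (4)² - 4*(-5) = 16 + 20 = 36.
λ = (4 ± √36) / 2 = (4 ± 6) / 2 = -1, 5.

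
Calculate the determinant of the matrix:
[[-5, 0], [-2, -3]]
15

For a 2×2 matrix [[a, b], [c, d]], det = ad - bc
det = (-5)(-3) - (0)(-2) = 15 - 0 = 15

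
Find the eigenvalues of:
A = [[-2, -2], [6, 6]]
λ = 0, 4

Solve det(A - λI) = 0. For a 2×2 matrix this is λ² - (trace)λ + det = 0.
trace(A) = -2 + 6 = 4.
det(A) = (-2)*(6) - (-2)*(6) = -12 + 12 = 0.
Characteristic equation: λ² - (4)λ + (0) = 0.
Discriminant: (4)² - 4*(0) = 16 - 0 = 16.
Roots: λ = (4 ± √16) / 2 = 0, 4.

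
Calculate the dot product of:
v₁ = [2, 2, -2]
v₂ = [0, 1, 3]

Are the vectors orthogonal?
-4, No

The dot product is the sum of products of corresponding components.
v₁·v₂ = (2)*(0) + (2)*(1) + (-2)*(3) = 0 + 2 - 6 = -4.
Two vectors are orthogonal iff their dot product is 0; here the dot product is -4, so the vectors are not orthogonal.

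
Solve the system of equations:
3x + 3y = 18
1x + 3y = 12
x = 3, y = 3

Use elimination (row reduction):
Equation 1: 3x + 3y = 18.
Equation 2: 1x + 3y = 12.
Multiply Eq1 by 1 and Eq2 by 3: 3x + 3y = 18;  3x + 9y = 36.
Subtract: (6)y = 18, so y = 3.
Back-substitute into Eq1: 3x + 3*(3) = 18, so x = 3.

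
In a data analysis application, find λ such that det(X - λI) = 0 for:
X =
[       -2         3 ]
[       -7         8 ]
λ = 1, 5

Solve det(X - λI) = 0. For a 2×2 matrix the characteristic equation is λ² - (trace)λ + det = 0.
trace(X) = a + d = -2 + 8 = 6.
det(X) = a*d - b*c = (-2)*(8) - (3)*(-7) = -16 + 21 = 5.
Characteristic equation: λ² - (6)λ + (5) = 0.
Discriminant = (6)² - 4*(5) = 36 - 20 = 16.
λ = (6 ± √16) / 2 = (6 ± 4) / 2 = 1, 5.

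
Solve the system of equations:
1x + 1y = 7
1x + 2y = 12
x = 2, y = 5

Use elimination (row reduction):
Equation 1: 1x + 1y = 7.
Equation 2: 1x + 2y = 12.
Multiply Eq1 by 1 and Eq2 by 1: 1x + 1y = 7;  1x + 2y = 12.
Subtract: (1)y = 5, so y = 5.
Back-substitute into Eq1: 1x + 1*(5) = 7, so x = 2.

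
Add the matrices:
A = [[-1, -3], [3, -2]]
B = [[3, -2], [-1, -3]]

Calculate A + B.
[[2, -5], [2, -5]]

Add corresponding elements:
(-1)+(3)=2
(-3)+(-2)=-5
(3)+(-1)=2
(-2)+(-3)=-5
A + B = [[2, -5], [2, -5]]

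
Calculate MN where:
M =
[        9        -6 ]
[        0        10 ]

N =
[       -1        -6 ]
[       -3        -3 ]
MN =
[        9       -36 ]
[      -30       -30 ]

Matrix multiplication: (MN)[i][j] = sum over k of M[i][k] * N[k][j].
  (MN)[0][0] = (9)*(-1) + (-6)*(-3) = 9
  (MN)[0][1] = (9)*(-6) + (-6)*(-3) = -36
  (MN)[1][0] = (0)*(-1) + (10)*(-3) = -30
  (MN)[1][1] = (0)*(-6) + (10)*(-3) = -30
MN =
[        9       -36 ]
[      -30       -30 ]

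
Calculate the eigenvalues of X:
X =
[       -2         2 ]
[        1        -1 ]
λ = -3, 0

Solve det(X - λI) = 0. For a 2×2 matrix the characteristic equation is λ² - (trace)λ + det = 0.
trace(X) = a + d = -2 - 1 = -3.
det(X) = a*d - b*c = (-2)*(-1) - (2)*(1) = 2 - 2 = 0.
Characteristic equation: λ² - (-3)λ + (0) = 0.
Discriminant = (-3)² - 4*(0) = 9 - 0 = 9.
λ = (-3 ± √9) / 2 = (-3 ± 3) / 2 = -3, 0.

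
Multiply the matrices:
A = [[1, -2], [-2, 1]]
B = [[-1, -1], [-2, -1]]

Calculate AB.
[[3, 1], [0, 1]]

Each entry (i,j) of AB = sum over k of A[i][k]*B[k][j].
(AB)[0][0] = (1)*(-1) + (-2)*(-2) = 3
(AB)[0][1] = (1)*(-1) + (-2)*(-1) = 1
(AB)[1][0] = (-2)*(-1) + (1)*(-2) = 0
(AB)[1][1] = (-2)*(-1) + (1)*(-1) = 1
AB = [[3, 1], [0, 1]]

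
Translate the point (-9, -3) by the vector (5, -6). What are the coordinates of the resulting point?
(-4, -9)

Translation by (5, -6):
x' = -9 + 5 = -4
y' = -3 + -6 = -9
Homogeneous matrix: [[1, 0, 5], [0, 1, -6], [0, 0, 1]]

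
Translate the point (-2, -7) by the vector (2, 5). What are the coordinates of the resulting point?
(0, -2)

Translation by (2, 5):
x' = -2 + 2 = 0
y' = -7 + 5 = -2
Homogeneous matrix: [[1, 0, 2], [0, 1, 5], [0, 0, 1]]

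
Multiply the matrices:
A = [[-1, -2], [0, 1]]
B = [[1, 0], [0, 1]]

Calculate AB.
[[-1, -2], [0, 1]]

Each entry (i,j) of AB = sum over k of A[i][k]*B[k][j].
(AB)[0][0] = (-1)*(1) + (-2)*(0) = -1
(AB)[0][1] = (-1)*(0) + (-2)*(1) = -2
(AB)[1][0] = (0)*(1) + (1)*(0) = 0
(AB)[1][1] = (0)*(0) + (1)*(1) = 1
AB = [[-1, -2], [0, 1]]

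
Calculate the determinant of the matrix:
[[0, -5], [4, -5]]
20

For a 2×2 matrix [[a, b], [c, d]], det = ad - bc
det = (0)(-5) - (-5)(4) = 0 - -20 = 20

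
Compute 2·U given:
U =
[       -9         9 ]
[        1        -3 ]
2U =
[      -18        18 ]
[        2        -6 ]

Scalar multiplication is elementwise: (2U)[i][j] = 2 * U[i][j].
  (2U)[0][0] = 2 * (-9) = -18
  (2U)[0][1] = 2 * (9) = 18
  (2U)[1][0] = 2 * (1) = 2
  (2U)[1][1] = 2 * (-3) = -6
2U =
[      -18        18 ]
[        2        -6 ]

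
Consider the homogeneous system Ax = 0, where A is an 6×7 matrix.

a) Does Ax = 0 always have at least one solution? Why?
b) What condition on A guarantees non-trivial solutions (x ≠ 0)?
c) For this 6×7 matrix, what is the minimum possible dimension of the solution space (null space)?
a) Yes, x = 0 is always a solution. b) When A has linearly dependent columns (rank < n). c) Minimum nullity = 1.

a) x = 0 satisfies A·0 = 0, so the zero vector is always a solution.
b) Non-trivial solutions exist iff the columns of A are linearly dependent, equivalently rank(A) < n (the number of columns).
c) By rank-nullity, rank(A) + nullity(A) = n = 7. Since A has only 6 rows, rank(A) ≤ 6, so nullity(A) ≥ 7 - 6 = 1.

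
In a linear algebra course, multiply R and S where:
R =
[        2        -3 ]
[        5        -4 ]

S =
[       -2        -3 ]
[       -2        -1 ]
RS =
[        2        -3 ]
[       -2       -11 ]

Matrix multiplication: (RS)[i][j] = sum over k of R[i][k] * S[k][j].
  (RS)[0][0] = (2)*(-2) + (-3)*(-2) = 2
  (RS)[0][1] = (2)*(-3) + (-3)*(-1) = -3
  (RS)[1][0] = (5)*(-2) + (-4)*(-2) = -2
  (RS)[1][1] = (5)*(-3) + (-4)*(-1) = -11
RS =
[        2        -3 ]
[       -2       -11 ]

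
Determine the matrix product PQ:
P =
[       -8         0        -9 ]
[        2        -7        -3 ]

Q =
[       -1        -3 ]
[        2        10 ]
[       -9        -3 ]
PQ =
[       89        51 ]
[       11       -67 ]

Matrix multiplication: (PQ)[i][j] = sum over k of P[i][k] * Q[k][j].
  (PQ)[0][0] = (-8)*(-1) + (0)*(2) + (-9)*(-9) = 89
  (PQ)[0][1] = (-8)*(-3) + (0)*(10) + (-9)*(-3) = 51
  (PQ)[1][0] = (2)*(-1) + (-7)*(2) + (-3)*(-9) = 11
  (PQ)[1][1] = (2)*(-3) + (-7)*(10) + (-3)*(-3) = -67
PQ =
[       89        51 ]
[       11       -67 ]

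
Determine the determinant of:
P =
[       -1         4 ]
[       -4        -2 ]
det(P) = 18

For a 2×2 matrix [[a, b], [c, d]], det = a*d - b*c.
det(P) = (-1)*(-2) - (4)*(-4) = 2 + 16 = 18.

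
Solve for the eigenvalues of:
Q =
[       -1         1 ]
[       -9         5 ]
λ = 2, 2

Solve det(Q - λI) = 0. For a 2×2 matrix the characteristic equation is λ² - (trace)λ + det = 0.
trace(Q) = a + d = -1 + 5 = 4.
det(Q) = a*d - b*c = (-1)*(5) - (1)*(-9) = -5 + 9 = 4.
Characteristic equation: λ² - (4)λ + (4) = 0.
Discriminant = (4)² - 4*(4) = 16 - 16 = 0.
λ = (4 ± √0) / 2 = (4 ± 0) / 2 = 2, 2.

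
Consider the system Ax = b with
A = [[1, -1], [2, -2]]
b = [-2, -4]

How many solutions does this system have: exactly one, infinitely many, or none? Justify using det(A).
Infinitely many solutions

det(A) = (1)*(-2) - (-1)*(2) = 0, so A is singular (column 2 is -1 times column 1).
b = [-2, -4] = -2 * column 1 of A, so b lies in the column space of A.
A singular matrix whose right-hand side is in its column space gives a 1-parameter family of solutions — infinitely many.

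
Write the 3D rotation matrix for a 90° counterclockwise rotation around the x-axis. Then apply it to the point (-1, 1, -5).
R = [[1, 0, 0], [0, 0, -1], [0, 1, 0]]; R·(-1, 1, -5) = (-1, 5, 1)

Rotation matrix for 90° around x-axis:
cos(90°) = 0, sin(90°) = 1
R = [[1, 0, 0], [0, 0, -1], [0, 1, 0]]
Apply to (-1, 1, -5): R·[-1, 1, -5]ᵀ = (-1, 5, 1)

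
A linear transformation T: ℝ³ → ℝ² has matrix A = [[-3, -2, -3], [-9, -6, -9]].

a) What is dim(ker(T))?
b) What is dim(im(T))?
dim(ker) = 2, dim(im) = 1

Observe that row 2 = 3 × row 1 (so the rows are linearly dependent).
Thus rank(A) = 1 (only one linearly independent row).
dim(im(T)) = rank(A) = 1.
By the rank-nullity theorem applied to T: ℝ³ → ℝ², rank(A) + nullity(A) = 3 (the domain dimension), so dim(ker(T)) = 3 - 1 = 2.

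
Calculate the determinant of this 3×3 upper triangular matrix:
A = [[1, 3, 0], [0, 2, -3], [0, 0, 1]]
2

The determinant of a triangular matrix is the product of its diagonal entries (the off-diagonal entries above the diagonal do not affect it).
det(A) = (1) * (2) * (1) = 2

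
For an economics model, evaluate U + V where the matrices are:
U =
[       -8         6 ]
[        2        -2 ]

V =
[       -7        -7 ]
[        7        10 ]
U + V =
[      -15        -1 ]
[        9         8 ]

Matrix addition is elementwise: (U+V)[i][j] = U[i][j] + V[i][j].
  (U+V)[0][0] = (-8) + (-7) = -15
  (U+V)[0][1] = (6) + (-7) = -1
  (U+V)[1][0] = (2) + (7) = 9
  (U+V)[1][1] = (-2) + (10) = 8
U + V =
[      -15        -1 ]
[        9         8 ]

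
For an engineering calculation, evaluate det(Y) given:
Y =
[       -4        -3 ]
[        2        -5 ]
det(Y) = 26

For a 2×2 matrix [[a, b], [c, d]], det = a*d - b*c.
det(Y) = (-4)*(-5) - (-3)*(2) = 20 + 6 = 26.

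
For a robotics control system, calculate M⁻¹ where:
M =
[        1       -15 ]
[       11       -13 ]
det(M) = 152
M⁻¹ =
[  -13/152    15/152 ]
[  -11/152     1/152 ]

For a 2×2 matrix M = [[a, b], [c, d]] with det(M) ≠ 0, M⁻¹ = (1/det(M)) * [[d, -b], [-c, a]].
det(M) = (1)*(-13) - (-15)*(11) = -13 + 165 = 152.
M⁻¹ = (1/152) * [[-13, 15], [-11, 1]].
Dividing each entry by 152 and reducing:
M⁻¹ =
[  -13/152    15/152 ]
[  -11/152     1/152 ]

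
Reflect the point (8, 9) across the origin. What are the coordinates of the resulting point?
(-8, -9)

Reflection across origin: (8, 9) → (-8, -9)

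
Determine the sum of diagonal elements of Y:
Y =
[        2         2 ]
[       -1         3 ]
tr(Y) = 2 + 3 = 5

The trace of a square matrix is the sum of its diagonal entries.
Diagonal entries of Y: Y[0][0] = 2, Y[1][1] = 3.
tr(Y) = 2 + 3 = 5.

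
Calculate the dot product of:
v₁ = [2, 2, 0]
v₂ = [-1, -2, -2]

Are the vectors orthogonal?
-6, No

The dot product is the sum of products of corresponding components.
v₁·v₂ = (2)*(-1) + (2)*(-2) + (0)*(-2) = -2 - 4 + 0 = -6.
Two vectors are orthogonal iff their dot product is 0; here the dot product is -6, so the vectors are not orthogonal.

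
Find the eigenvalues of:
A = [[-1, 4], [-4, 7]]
λ = 3, 3

Solve det(A - λI) = 0. For a 2×2 matrix this is λ² - (trace)λ + det = 0.
trace(A) = -1 + 7 = 6.
det(A) = (-1)*(7) - (4)*(-4) = -7 + 16 = 9.
Characteristic equation: λ² - (6)λ + (9) = 0.
Discriminant: (6)² - 4*(9) = 36 - 36 = 0.
Roots: λ = (6 ± √0) / 2 = 3, 3.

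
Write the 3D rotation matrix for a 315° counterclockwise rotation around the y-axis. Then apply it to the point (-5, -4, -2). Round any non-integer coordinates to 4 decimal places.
R = [[√2/2, 0, -√2/2], [0, 1, 0], [√2/2, 0, √2/2]]; R·(-5, -4, -2) = (-2.1213, -4.0000, -4.9497)

Rotation matrix for 315° around y-axis:
cos(315°) = √2/2, sin(315°) = -√2/2
R = [[√2/2, 0, -√2/2], [0, 1, 0], [√2/2, 0, √2/2]]
Apply to (-5, -4, -2): R·[-5, -4, -2]ᵀ = (-2.1213, -4.0000, -4.9497)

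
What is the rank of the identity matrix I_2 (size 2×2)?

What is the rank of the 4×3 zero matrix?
rank(I_2) = 2, rank(0) = 0

The identity I_2 has 2 columns that are the standard basis vectors e_1, …, e_2. These are linearly independent, so all 2 columns are pivots and rank(I_2) = 2.
The 4×3 zero matrix has every entry zero, so every row is the zero row and there are no pivots; rank(0) = 0.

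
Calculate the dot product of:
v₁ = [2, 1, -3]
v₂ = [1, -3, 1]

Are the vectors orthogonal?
-4, No

The dot product is the sum of products of corresponding components.
v₁·v₂ = (2)*(1) + (1)*(-3) + (-3)*(1) = 2 - 3 - 3 = -4.
Two vectors are orthogonal iff their dot product is 0; here the dot product is -4, so the vectors are not orthogonal.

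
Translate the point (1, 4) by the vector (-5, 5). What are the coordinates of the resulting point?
(-4, 9)

Translation by (-5, 5):
x' = 1 + -5 = -4
y' = 4 + 5 = 9
Homogeneous matrix: [[1, 0, -5], [0, 1, 5], [0, 0, 1]]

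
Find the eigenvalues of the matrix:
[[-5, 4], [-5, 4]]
λ = -1 and λ = 0

Characteristic equation: det(A - λI) = 0
λ² - (trace)λ + (det) = 0
λ² - (-1)λ + (0) = 0
λ² + 1λ + 0 = 0
Solving: λ = -1, 0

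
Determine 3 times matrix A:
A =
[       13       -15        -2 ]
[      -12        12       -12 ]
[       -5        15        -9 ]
3A =
[       39       -45        -6 ]
[      -36        36       -36 ]
[      -15        45       -27 ]

Scalar multiplication is elementwise: (3A)[i][j] = 3 * A[i][j].
  (3A)[0][0] = 3 * (13) = 39
  (3A)[0][1] = 3 * (-15) = -45
  (3A)[0][2] = 3 * (-2) = -6
  (3A)[1][0] = 3 * (-12) = -36
  (3A)[1][1] = 3 * (12) = 36
  (3A)[1][2] = 3 * (-12) = -36
  (3A)[2][0] = 3 * (-5) = -15
  (3A)[2][1] = 3 * (15) = 45
  (3A)[2][2] = 3 * (-9) = -27
3A =
[       39       -45        -6 ]
[      -36        36       -36 ]
[      -15        45       -27 ]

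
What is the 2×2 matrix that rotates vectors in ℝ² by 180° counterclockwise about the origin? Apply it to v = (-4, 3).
R = [[-1, 0], [0, -1]]; R·v = (4, -3)

A counterclockwise rotation by angle θ in ℝ² has matrix R(θ) = [[cos θ, -sin θ], [sin θ, cos θ]].
For θ = 180°: cos θ = -1, sin θ = 0.
R(180°) = [[-1, 0], [0, -1]].
R·v = [-1·-4 + (0)·3, 0·-4 + -1·3] = (4, -3).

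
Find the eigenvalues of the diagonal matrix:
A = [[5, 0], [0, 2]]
λ₁ = 5, λ₂ = 2

The characteristic polynomial of A is det(A - λI) = (5 - λ)(2 - λ) = 0.
The roots are λ = 5 and λ = 2, so the eigenvalues are the diagonal entries.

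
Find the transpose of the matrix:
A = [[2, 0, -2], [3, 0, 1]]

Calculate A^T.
[[2, 3], [0, 0], [-2, 1]]

The transpose sends entry (i,j) to (j,i); rows become columns.
Row 0 of A: [2, 0, -2] -> column 0 of A^T.
Row 1 of A: [3, 0, 1] -> column 1 of A^T.
A^T = [[2, 3], [0, 0], [-2, 1]]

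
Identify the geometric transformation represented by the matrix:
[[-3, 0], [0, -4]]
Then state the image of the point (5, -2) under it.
non-uniform scaling by (-3, -4); image of (5, -2) is (-15, 8)

This is diagonal with distinct entries, so it scales the x-axis by -3 and the y-axis by -4.
The matrix [[-3, 0], [0, -4]] represents: non-uniform scaling by (-3, -4).
Applying it to (5, -2): [-3·5 + 0·-2, 0·5 + -4·-2] = (-15, 8).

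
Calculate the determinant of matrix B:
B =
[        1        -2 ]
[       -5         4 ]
det(B) = -6

For a 2×2 matrix [[a, b], [c, d]], det = a*d - b*c.
det(B) = (1)*(4) - (-2)*(-5) = 4 - 10 = -6.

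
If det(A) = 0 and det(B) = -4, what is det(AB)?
0

Use the multiplicative property of determinants: det(AB) = det(A)*det(B).
det(AB) = (0)*(-4) = 0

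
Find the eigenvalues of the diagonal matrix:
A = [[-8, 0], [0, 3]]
λ₁ = -8, λ₂ = 3

The characteristic polynomial of A is det(A - λI) = (-8 - λ)(3 - λ) = 0.
The roots are λ = -8 and λ = 3, so the eigenvalues are the diagonal entries.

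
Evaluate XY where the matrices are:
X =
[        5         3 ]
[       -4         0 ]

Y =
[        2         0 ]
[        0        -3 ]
XY =
[       10        -9 ]
[       -8         0 ]

Matrix multiplication: (XY)[i][j] = sum over k of X[i][k] * Y[k][j].
  (XY)[0][0] = (5)*(2) + (3)*(0) = 10
  (XY)[0][1] = (5)*(0) + (3)*(-3) = -9
  (XY)[1][0] = (-4)*(2) + (0)*(0) = -8
  (XY)[1][1] = (-4)*(0) + (0)*(-3) = 0
XY =
[       10        -9 ]
[       -8         0 ]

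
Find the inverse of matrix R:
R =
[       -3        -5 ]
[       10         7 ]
det(R) = 29
R⁻¹ =
[     7/29      5/29 ]
[   -10/29     -3/29 ]

For a 2×2 matrix R = [[a, b], [c, d]] with det(R) ≠ 0, R⁻¹ = (1/det(R)) * [[d, -b], [-c, a]].
det(R) = (-3)*(7) - (-5)*(10) = -21 + 50 = 29.
R⁻¹ = (1/29) * [[7, 5], [-10, -3]].
Dividing each entry by 29 and reducing:
R⁻¹ =
[     7/29      5/29 ]
[   -10/29     -3/29 ]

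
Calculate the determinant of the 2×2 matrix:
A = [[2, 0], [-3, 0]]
0

For A = [[a, b], [c, d]], det(A) = a*d - b*c.
det(A) = (2)*(0) - (0)*(-3) = 0 - 0 = 0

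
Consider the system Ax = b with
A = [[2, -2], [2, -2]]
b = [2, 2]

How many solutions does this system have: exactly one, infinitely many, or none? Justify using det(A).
Infinitely many solutions

det(A) = (2)*(-2) - (-2)*(2) = 0, so A is singular (column 2 is -1 times column 1).
b = [2, 2] = 1 * column 1 of A, so b lies in the column space of A.
A singular matrix whose right-hand side is in its column space gives a 1-parameter family of solutions — infinitely many.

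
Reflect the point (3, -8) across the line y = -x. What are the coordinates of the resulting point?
(8, -3)

Reflection across line y = -x: (3, -8) → (8, -3)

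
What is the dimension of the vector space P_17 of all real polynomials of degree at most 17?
Dimension = 18

A polynomial of degree at most 17 can be written as a₀ + a₁x + a₂x² + … + a_17x^17, with 18 free coefficients a₀, …, a_17.
The set {1, x, x², …, x^17} is a basis: it spans P_17 (every such polynomial is a linear combination of these) and is linearly independent (a polynomial is zero iff all its coefficients are zero).
Therefore dim(P_17) = 17 + 1 = 18.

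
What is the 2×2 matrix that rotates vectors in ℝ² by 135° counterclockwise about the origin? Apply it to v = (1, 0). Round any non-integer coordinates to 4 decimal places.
R = [[-√2/2, -√2/2], [√2/2, -√2/2]]; R·v = (-0.7071, 0.7071)

A counterclockwise rotation by angle θ in ℝ² has matrix R(θ) = [[cos θ, -sin θ], [sin θ, cos θ]].
For θ = 135°: cos θ = -√2/2, sin θ = √2/2.
R(135°) = [[-√2/2, -√2/2], [√2/2, -√2/2]].
R·v = [-√2/2·1 + (-√2/2)·0, √2/2·1 + -√2/2·0] = (-0.7071, 0.7071).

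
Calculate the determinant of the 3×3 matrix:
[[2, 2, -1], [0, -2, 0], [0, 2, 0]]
0

Expansion along first row:
det = 2·det([[-2,0],[2,0]]) - 2·det([[0,0],[0,0]]) + -1·det([[0,-2],[0,2]])
    = 2·(-2·0 - 0·2) - 2·(0·0 - 0·0) + -1·(0·2 - -2·0)
    = 2·0 - 2·0 + -1·0
    = 0 + 0 + 0 = 0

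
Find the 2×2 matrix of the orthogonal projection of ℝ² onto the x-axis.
[[1, 0], [0, 0]]

The orthogonal projection onto the line spanned by a nonzero vector u = (a, b) has matrix P = (u uᵀ) / (uᵀ u) = (1/(a² + b²)) · [[a², ab], [ab, b²]].
Here u = (1, 0), so a² + b² = 1 + 0 = 1.
P = (1/1) · [[1, 0], [0, 0]] = [[1, 0], [0, 0]].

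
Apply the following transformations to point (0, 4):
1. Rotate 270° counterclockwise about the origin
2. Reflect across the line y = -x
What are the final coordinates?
(0, -4)

Step 1: Rotate 270° → (4, 0)
Step 2: Reflect across the line y = -x → (0, -4)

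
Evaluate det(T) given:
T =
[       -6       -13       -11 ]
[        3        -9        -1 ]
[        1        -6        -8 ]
det(T) = -596

Expand along row 0 (cofactor expansion): det(T) = a*(e*i - f*h) - b*(d*i - f*g) + c*(d*h - e*g), where the 3×3 is [[a, b, c], [d, e, f], [g, h, i]].
Minor M_00 = (-9)*(-8) - (-1)*(-6) = 72 - 6 = 66.
Minor M_01 = (3)*(-8) - (-1)*(1) = -24 + 1 = -23.
Minor M_02 = (3)*(-6) - (-9)*(1) = -18 + 9 = -9.
det(T) = (-6)*(66) - (-13)*(-23) + (-11)*(-9) = -396 - 299 + 99 = -596.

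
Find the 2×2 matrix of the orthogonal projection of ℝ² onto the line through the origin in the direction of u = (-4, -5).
[[16/41, 20/41], [20/41, 25/41]]

The orthogonal projection onto the line spanned by a nonzero vector u = (a, b) has matrix P = (u uᵀ) / (uᵀ u) = (1/(a² + b²)) · [[a², ab], [ab, b²]].
Here u = (-4, -5), so a² + b² = 16 + 25 = 41.
P = (1/41) · [[16, 20], [20, 25]] = [[16/41, 20/41], [20/41, 25/41]].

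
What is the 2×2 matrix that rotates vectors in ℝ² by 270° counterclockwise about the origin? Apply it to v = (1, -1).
R = [[0, 1], [-1, 0]]; R·v = (-1, -1)

A counterclockwise rotation by angle θ in ℝ² has matrix R(θ) = [[cos θ, -sin θ], [sin θ, cos θ]].
For θ = 270°: cos θ = 0, sin θ = -1.
R(270°) = [[0, 1], [-1, 0]].
R·v = [0·1 + (1)·-1, -1·1 + 0·-1] = (-1, -1).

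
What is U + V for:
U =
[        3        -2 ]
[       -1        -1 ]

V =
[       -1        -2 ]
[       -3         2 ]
U + V =
[        2        -4 ]
[       -4         1 ]

Matrix addition is elementwise: (U+V)[i][j] = U[i][j] + V[i][j].
  (U+V)[0][0] = (3) + (-1) = 2
  (U+V)[0][1] = (-2) + (-2) = -4
  (U+V)[1][0] = (-1) + (-3) = -4
  (U+V)[1][1] = (-1) + (2) = 1
U + V =
[        2        -4 ]
[       -4         1 ]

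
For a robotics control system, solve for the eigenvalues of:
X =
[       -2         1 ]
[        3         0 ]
λ = -3, 1

Solve det(X - λI) = 0. For a 2×2 matrix the characteristic equation is λ² - (trace)λ + det = 0.
trace(X) = a + d = -2 + 0 = -2.
det(X) = a*d - b*c = (-2)*(0) - (1)*(3) = 0 - 3 = -3.
Characteristic equation: λ² - (-2)λ + (-3) = 0.
Discriminant = (-2)² - 4*(-3) = 4 + 12 = 16.
λ = (-2 ± √16) / 2 = (-2 ± 4) / 2 = -3, 1.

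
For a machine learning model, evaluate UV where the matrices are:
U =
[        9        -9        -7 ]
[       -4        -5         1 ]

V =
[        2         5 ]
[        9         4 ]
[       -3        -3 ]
UV =
[      -42        30 ]
[      -56       -43 ]

Matrix multiplication: (UV)[i][j] = sum over k of U[i][k] * V[k][j].
  (UV)[0][0] = (9)*(2) + (-9)*(9) + (-7)*(-3) = -42
  (UV)[0][1] = (9)*(5) + (-9)*(4) + (-7)*(-3) = 30
  (UV)[1][0] = (-4)*(2) + (-5)*(9) + (1)*(-3) = -56
  (UV)[1][1] = (-4)*(5) + (-5)*(4) + (1)*(-3) = -43
UV =
[      -42        30 ]
[      -56       -43 ]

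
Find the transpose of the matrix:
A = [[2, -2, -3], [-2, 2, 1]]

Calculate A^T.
[[2, -2], [-2, 2], [-3, 1]]

The transpose sends entry (i,j) to (j,i); rows become columns.
Row 0 of A: [2, -2, -3] -> column 0 of A^T.
Row 1 of A: [-2, 2, 1] -> column 1 of A^T.
A^T = [[2, -2], [-2, 2], [-3, 1]]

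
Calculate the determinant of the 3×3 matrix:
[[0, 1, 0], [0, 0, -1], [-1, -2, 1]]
1

Expansion along first row:
det = 0·det([[0,-1],[-2,1]]) - 1·det([[0,-1],[-1,1]]) + 0·det([[0,0],[-1,-2]])
    = 0·(0·1 - -1·-2) - 1·(0·1 - -1·-1) + 0·(0·-2 - 0·-1)
    = 0·-2 - 1·-1 + 0·0
    = 0 + 1 + 0 = 1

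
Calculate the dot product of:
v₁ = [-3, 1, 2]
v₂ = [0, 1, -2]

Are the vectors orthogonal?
-3, No

The dot product is the sum of products of corresponding components.
v₁·v₂ = (-3)*(0) + (1)*(1) + (2)*(-2) = 0 + 1 - 4 = -3.
Two vectors are orthogonal iff their dot product is 0; here the dot product is -3, so the vectors are not orthogonal.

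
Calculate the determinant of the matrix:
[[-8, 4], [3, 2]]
-28

For a 2×2 matrix [[a, b], [c, d]], det = ad - bc
det = (-8)(2) - (4)(3) = -16 - 12 = -28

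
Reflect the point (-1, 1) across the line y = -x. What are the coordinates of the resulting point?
(-1, 1)

Reflection across line y = -x: (-1, 1) → (-1, 1)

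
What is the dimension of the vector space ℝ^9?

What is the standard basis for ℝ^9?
Dimension = 9; standard basis = {e_1, e_2, e_3, …, e_9}

ℝ^9 is the space of 9-tuples of real numbers; its dimension is 9.
The standard basis consists of 9 vectors: e_1, e_2, e_3, …, e_9, where e_i is the vector with 1 in position i and 0 elsewhere.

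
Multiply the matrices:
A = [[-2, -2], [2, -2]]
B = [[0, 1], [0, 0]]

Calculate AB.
[[0, -2], [0, 2]]

Each entry (i,j) of AB = sum over k of A[i][k]*B[k][j].
(AB)[0][0] = (-2)*(0) + (-2)*(0) = 0
(AB)[0][1] = (-2)*(1) + (-2)*(0) = -2
(AB)[1][0] = (2)*(0) + (-2)*(0) = 0
(AB)[1][1] = (2)*(1) + (-2)*(0) = 2
AB = [[0, -2], [0, 2]]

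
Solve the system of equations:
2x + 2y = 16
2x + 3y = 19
x = 5, y = 3

Use elimination (row reduction):
Equation 1: 2x + 2y = 16.
Equation 2: 2x + 3y = 19.
Multiply Eq1 by 2 and Eq2 by 2: 4x + 4y = 32;  4x + 6y = 38.
Subtract: (2)y = 6, so y = 3.
Back-substitute into Eq1: 2x + 2*(3) = 16, so x = 5.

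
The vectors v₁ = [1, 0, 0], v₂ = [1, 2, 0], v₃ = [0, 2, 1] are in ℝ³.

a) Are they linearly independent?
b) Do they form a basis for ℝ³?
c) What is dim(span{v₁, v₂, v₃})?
Yes independent, yes basis, dim = 3

Stack v₁, v₂, v₃ as rows of a 3×3 matrix.
[[1, 0, 0]; [1, 2, 0]; [0, 2, 1]] is already lower triangular with nonzero diagonal entries (1, 2, 1), so its determinant is the product of the diagonal entries, det = (1)·(2)·(1) = 2 ≠ 0, and the rows are linearly independent.
Three linearly independent vectors in ℝ³ form a basis for ℝ³, so dim(span{v₁,v₂,v₃}) = 3.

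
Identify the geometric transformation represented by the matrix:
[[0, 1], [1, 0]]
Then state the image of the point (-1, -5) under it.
reflection across the line y = x; image of (-1, -5) is (-5, -1)

This is a symmetric orthogonal matrix with determinant -1, which characterizes a reflection in ℝ².
The matrix [[0, 1], [1, 0]] represents: reflection across the line y = x.
Applying it to (-1, -5): [0·-1 + 1·-5, 1·-1 + 0·-5] = (-5, -1).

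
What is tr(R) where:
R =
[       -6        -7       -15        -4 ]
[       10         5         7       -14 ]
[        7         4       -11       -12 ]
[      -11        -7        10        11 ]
tr(R) = -6 + 5 - 11 + 11 = -1

The trace of a square matrix is the sum of its diagonal entries.
Diagonal entries of R: R[0][0] = -6, R[1][1] = 5, R[2][2] = -11, R[3][3] = 11.
tr(R) = -6 + 5 - 11 + 11 = -1.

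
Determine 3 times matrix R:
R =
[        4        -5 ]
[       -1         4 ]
3R =
[       12       -15 ]
[       -3        12 ]

Scalar multiplication is elementwise: (3R)[i][j] = 3 * R[i][j].
  (3R)[0][0] = 3 * (4) = 12
  (3R)[0][1] = 3 * (-5) = -15
  (3R)[1][0] = 3 * (-1) = -3
  (3R)[1][1] = 3 * (4) = 12
3R =
[       12       -15 ]
[       -3        12 ]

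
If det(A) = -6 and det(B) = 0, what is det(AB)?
0

Use the multiplicative property of determinants: det(AB) = det(A)*det(B).
det(AB) = (-6)*(0) = 0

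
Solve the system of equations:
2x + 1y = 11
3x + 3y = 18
x = 5, y = 1

Use elimination (row reduction):
Equation 1: 2x + 1y = 11.
Equation 2: 3x + 3y = 18.
Multiply Eq1 by 3 and Eq2 by 2: 6x + 3y = 33;  6x + 6y = 36.
Subtract: (3)y = 3, so y = 1.
Back-substitute into Eq1: 2x + 1*(1) = 11, so x = 5.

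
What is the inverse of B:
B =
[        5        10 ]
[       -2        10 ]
det(B) = 70
B⁻¹ =
[      1/7      -1/7 ]
[     1/35      1/14 ]

For a 2×2 matrix B = [[a, b], [c, d]] with det(B) ≠ 0, B⁻¹ = (1/det(B)) * [[d, -b], [-c, a]].
det(B) = (5)*(10) - (10)*(-2) = 50 + 20 = 70.
B⁻¹ = (1/70) * [[10, -10], [2, 5]].
Dividing each entry by 70 and reducing:
B⁻¹ =
[      1/7      -1/7 ]
[     1/35      1/14 ]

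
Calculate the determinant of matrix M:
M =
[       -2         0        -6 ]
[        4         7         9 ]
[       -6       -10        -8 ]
det(M) = -80

Expand along row 0 (cofactor expansion): det(M) = a*(e*i - f*h) - b*(d*i - f*g) + c*(d*h - e*g), where the 3×3 is [[a, b, c], [d, e, f], [g, h, i]].
Minor M_00 = (7)*(-8) - (9)*(-10) = -56 + 90 = 34.
Minor M_01 = (4)*(-8) - (9)*(-6) = -32 + 54 = 22.
Minor M_02 = (4)*(-10) - (7)*(-6) = -40 + 42 = 2.
det(M) = (-2)*(34) - (0)*(22) + (-6)*(2) = -68 + 0 - 12 = -80.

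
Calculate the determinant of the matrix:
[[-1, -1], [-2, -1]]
-1

For a 2×2 matrix [[a, b], [c, d]], det = ad - bc
det = (-1)(-1) - (-1)(-2) = 1 - 2 = -1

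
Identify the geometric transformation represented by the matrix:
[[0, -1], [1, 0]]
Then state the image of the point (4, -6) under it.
rotation by 90° counterclockwise; image of (4, -6) is (6, 4)

This matches the form [[cos θ, -sin θ], [sin θ, cos θ]] of a rotation matrix; reading off cos θ and sin θ gives the angle.
The matrix [[0, -1], [1, 0]] represents: rotation by 90° counterclockwise.
Applying it to (4, -6): [0·4 + -1·-6, 1·4 + 0·-6] = (6, 4).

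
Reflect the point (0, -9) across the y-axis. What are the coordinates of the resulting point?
(0, -9)

Reflection across y-axis: (0, -9) → (0, -9)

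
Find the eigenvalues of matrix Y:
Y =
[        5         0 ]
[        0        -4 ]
λ = -4, 5

Solve det(Y - λI) = 0. For a 2×2 matrix the characteristic equation is λ² - (trace)λ + det = 0.
trace(Y) = a + d = 5 - 4 = 1.
det(Y) = a*d - b*c = (5)*(-4) - (0)*(0) = -20 - 0 = -20.
Characteristic equation: λ² - (1)λ + (-20) = 0.
Discriminant = (1)² - 4*(-20) = 1 + 80 = 81.
λ = (1 ± √81) / 2 = (1 ± 9) / 2 = -4, 5.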